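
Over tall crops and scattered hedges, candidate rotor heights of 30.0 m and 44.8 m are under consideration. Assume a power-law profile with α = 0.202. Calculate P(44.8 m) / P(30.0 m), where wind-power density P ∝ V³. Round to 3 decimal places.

1.275

Speed ratio: V_B/V_A = (z_B/z_A)^α = (44.8/30.0)^0.202 = (1.4933)^0.202 = 1.08438
Power-density ratio: P_B/P_A = (V_B/V_A)³ = (1.08438)³ = 1.27508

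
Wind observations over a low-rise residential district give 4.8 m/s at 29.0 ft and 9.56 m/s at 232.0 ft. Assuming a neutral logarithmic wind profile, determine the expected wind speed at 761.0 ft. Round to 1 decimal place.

12.3 m/s

Log law: V ∝ ln(z/z₀). From the pair, with r = V₁/V₂ = 0.50209,
ln z₀ = (ln z₁ − r·ln z₂)/(1 − r) = (3.3673 − 0.50209×5.4467)/0.49791 = 1.2704 → z₀ = 3.562 ft
V₃ = V₁ · ln(z₃/z₀)/ln(z₁/z₀) = 4.8 × 5.3643/2.0969 = 12.2792 m/s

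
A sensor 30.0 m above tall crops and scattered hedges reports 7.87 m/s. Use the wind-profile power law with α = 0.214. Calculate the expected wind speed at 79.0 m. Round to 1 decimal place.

9.7 m/s

Power-law profile: V₂ = V₁ · (z₂/z₁)^α
V₂ = 7.87 × (79.0/30.0)^0.214 = 7.87 × (2.6333)^0.214
    = 7.87 × 1.2302 = 9.6820 m/s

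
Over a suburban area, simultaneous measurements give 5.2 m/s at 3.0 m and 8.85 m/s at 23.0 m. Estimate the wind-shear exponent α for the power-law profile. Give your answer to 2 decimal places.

α ≈ 0.26

Power law: V₂/V₁ = (z₂/z₁)^α ⇒ α = ln(V₂/V₁) / ln(z₂/z₁)
α = ln(8.85/5.2) / ln(23.0/3.0) = ln(1.7019) / ln(7.6667)
  = 0.53176 / 2.03688 = 0.26107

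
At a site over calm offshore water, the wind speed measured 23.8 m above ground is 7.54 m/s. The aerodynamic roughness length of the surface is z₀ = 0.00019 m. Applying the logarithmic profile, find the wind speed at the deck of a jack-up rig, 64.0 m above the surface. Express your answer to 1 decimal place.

8.2 m/s

Log law: V(z) ∝ ln(z/z₀), so V₂/V₁ = ln(z₂/z₀) / ln(z₁/z₀).
ln(64.0/0.00019) = 12.7274, ln(23.8/0.00019) = 11.7382
V₂ = 7.54 × 12.7274/11.7382 = 7.54 × 1.0843 = 8.1754 m/s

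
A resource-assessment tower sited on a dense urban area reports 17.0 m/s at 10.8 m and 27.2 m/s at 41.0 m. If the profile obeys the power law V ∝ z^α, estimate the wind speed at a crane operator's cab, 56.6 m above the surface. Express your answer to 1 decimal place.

30.5 m/s

First find α: α = ln(V₂/V₁)/ln(z₂/z₁) = ln(27.2/17.0)/ln(41.0/10.8) = 0.47000/1.33403 = 0.3523
Extrapolate from 41.0 m to 56.6 m: V₃ = 27.2 × (56.6/41.0)^0.3523 = 27.2 × 1.1203 = 30.4723 m/s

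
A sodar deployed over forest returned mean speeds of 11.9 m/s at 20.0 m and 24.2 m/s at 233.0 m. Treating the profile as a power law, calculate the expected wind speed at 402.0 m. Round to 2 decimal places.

28.33 m/s

First find α: α = ln(V₂/V₁)/ln(z₂/z₁) = ln(24.2/11.9)/ln(233.0/20.0) = 0.70981/2.45531 = 0.2891
Extrapolate from 233.0 m to 402.0 m: V₃ = 24.2 × (402.0/233.0)^0.2891 = 24.2 × 1.1708 = 28.3330 m/s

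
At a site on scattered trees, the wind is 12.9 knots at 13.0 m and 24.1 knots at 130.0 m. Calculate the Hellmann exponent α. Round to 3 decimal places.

Power law: V₂/V₁ = (z₂/z₁)^α ⇒ α = ln(V₂/V₁) / ln(z₂/z₁)
α = ln(24.1/12.9) / ln(130.0/13.0) = ln(1.8682) / ln(10.0000)
  = 0.62498 / 2.30259 = 0.27143

α ≈ 0.271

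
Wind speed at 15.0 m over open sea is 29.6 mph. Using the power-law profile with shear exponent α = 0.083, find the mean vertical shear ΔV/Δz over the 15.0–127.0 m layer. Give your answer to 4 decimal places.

0.0513 mph/m

Power law: V₂ = V₁ · (z₂/z₁)^α = 29.6 × (8.4667)^0.083 = 35.3421 mph
ΔV/Δz = (35.3421 − 29.6)/(127.0 − 15.0) = 5.7421/112.0000 = 0.05127 mph/m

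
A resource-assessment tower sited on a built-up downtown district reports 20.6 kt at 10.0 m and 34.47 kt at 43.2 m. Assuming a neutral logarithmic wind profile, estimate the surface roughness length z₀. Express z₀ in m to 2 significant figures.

Log law: V(z) ∝ ln(z/z₀). With r = V₁/V₂ = 20.6/34.47 = 0.59762,
r · ln(z₂/z₀) = ln(z₁/z₀) ⇒ ln z₀ = (ln z₁ − r·ln z₂)/(1 − r)
ln z₀ = (2.30259 − 0.59762×3.76584) / 0.40238 = 0.1293
z₀ = exp(0.1293) = 1.138 m

z₀ ≈ 1.1 m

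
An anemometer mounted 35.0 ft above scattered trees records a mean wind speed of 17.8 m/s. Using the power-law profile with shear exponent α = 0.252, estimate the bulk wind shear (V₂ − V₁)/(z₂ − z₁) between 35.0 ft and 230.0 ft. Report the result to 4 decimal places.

Power law: V₂ = V₁ · (z₂/z₁)^α = 17.8 × (6.5714)^0.252 = 28.6069 m/s
ΔV/Δz = (28.6069 − 17.8)/(230.0 − 35.0) = 10.8069/195.0000 = 0.05542 m/s/ft

0.0554 m/s/ft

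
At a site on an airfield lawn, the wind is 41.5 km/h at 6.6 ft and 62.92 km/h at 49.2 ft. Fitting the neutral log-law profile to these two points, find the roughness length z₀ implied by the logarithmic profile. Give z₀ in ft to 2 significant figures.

Log law: V(z) ∝ ln(z/z₀). With r = V₁/V₂ = 41.5/62.92 = 0.65957,
r · ln(z₂/z₀) = ln(z₁/z₀) ⇒ ln z₀ = (ln z₁ − r·ln z₂)/(1 − r)
ln z₀ = (1.88707 − 0.65957×3.89589) / 0.34043 = -2.0049
z₀ = exp(-2.0049) = 0.1347 ft

z₀ ≈ 0.13 ft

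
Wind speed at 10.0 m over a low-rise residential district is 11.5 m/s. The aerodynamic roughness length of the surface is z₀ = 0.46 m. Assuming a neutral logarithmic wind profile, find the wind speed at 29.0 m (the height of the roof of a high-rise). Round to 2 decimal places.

Log law: V(z) ∝ ln(z/z₀), so V₂/V₁ = ln(z₂/z₀) / ln(z₁/z₀).
ln(29.0/0.46) = 4.1438, ln(10.0/0.46) = 3.0791
V₂ = 11.5 × 4.1438/3.0791 = 11.5 × 1.3458 = 15.4765 m/s

15.48 m/s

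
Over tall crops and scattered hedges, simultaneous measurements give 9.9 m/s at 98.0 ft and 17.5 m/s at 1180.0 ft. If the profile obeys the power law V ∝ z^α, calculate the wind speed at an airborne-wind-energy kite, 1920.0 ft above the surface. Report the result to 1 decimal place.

First find α: α = ln(V₂/V₁)/ln(z₂/z₁) = ln(17.5/9.9)/ln(1180.0/98.0) = 0.56967/2.48830 = 0.2289
Extrapolate from 1180.0 ft to 1920.0 ft: V₃ = 17.5 × (1920.0/1180.0)^0.2289 = 17.5 × 1.1179 = 19.5632 m/s

19.6 m/s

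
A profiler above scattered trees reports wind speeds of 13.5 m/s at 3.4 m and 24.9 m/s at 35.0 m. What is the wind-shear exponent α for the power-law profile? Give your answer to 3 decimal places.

α ≈ 0.263

Power law: V₂/V₁ = (z₂/z₁)^α ⇒ α = ln(V₂/V₁) / ln(z₂/z₁)
α = ln(24.9/13.5) / ln(35.0/3.4) = ln(1.8444) / ln(10.2941)
  = 0.61218 / 2.33157 = 0.26256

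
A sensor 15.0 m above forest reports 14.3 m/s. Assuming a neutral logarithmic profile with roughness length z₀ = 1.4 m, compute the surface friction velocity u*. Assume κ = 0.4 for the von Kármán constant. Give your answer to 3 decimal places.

Log law: V(z) = (u*/κ) · ln(z/z₀) ⇒ u* = κ · V / ln(z/z₀)
u* = 0.4 × 14.3 / ln(15.0/1.4) = 0.4 × 14.3 / 2.3716
   = 5.7200 / 2.3716 = 2.4119 m/s

u* ≈ 2.412 m/s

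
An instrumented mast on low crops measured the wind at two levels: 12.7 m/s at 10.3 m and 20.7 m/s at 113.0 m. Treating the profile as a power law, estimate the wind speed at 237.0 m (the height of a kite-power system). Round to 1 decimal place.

24.1 m/s

First find α: α = ln(V₂/V₁)/ln(z₂/z₁) = ln(20.7/12.7)/ln(113.0/10.3) = 0.48853/2.39524 = 0.2040
Extrapolate from 113.0 m to 237.0 m: V₃ = 20.7 × (237.0/113.0)^0.2040 = 20.7 × 1.1631 = 24.0756 m/s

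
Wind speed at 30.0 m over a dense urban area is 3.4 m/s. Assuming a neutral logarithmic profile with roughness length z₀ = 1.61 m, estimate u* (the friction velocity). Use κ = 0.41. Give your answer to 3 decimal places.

Log law: V(z) = (u*/κ) · ln(z/z₀) ⇒ u* = κ · V / ln(z/z₀)
u* = 0.41 × 3.4 / ln(30.0/1.61) = 0.41 × 3.4 / 2.9250
   = 1.3940 / 2.9250 = 0.4766 m/s

u* ≈ 0.477 m/s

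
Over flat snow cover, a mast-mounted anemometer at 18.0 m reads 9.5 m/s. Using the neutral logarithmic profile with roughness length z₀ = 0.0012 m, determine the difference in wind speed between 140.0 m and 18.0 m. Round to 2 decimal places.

Log law: V₂ = V₁ · ln(z₂/z₀)/ln(z₁/z₀) = 9.5 × 11.6671/9.6158 = 11.5266 m/s
ΔV = 11.5266 − 9.5 = 2.0266 m/s

2.03 m/s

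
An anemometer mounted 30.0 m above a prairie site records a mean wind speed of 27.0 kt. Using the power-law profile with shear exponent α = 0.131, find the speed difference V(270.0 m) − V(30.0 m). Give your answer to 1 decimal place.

9.0 kt

Power law: V₂ = V₁ · (z₂/z₁)^α = 27.0 × (9.0000)^0.131 = 36.0056 kt
ΔV = 36.0056 − 27.0 = 9.0056 kt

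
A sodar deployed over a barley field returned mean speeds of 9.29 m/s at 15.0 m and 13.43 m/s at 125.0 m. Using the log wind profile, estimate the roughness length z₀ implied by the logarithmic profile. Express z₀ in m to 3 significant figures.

z₀ ≈ 0.129 m

Log law: V(z) ∝ ln(z/z₀). With r = V₁/V₂ = 9.29/13.43 = 0.69173,
r · ln(z₂/z₀) = ln(z₁/z₀) ⇒ ln z₀ = (ln z₁ − r·ln z₂)/(1 − r)
ln z₀ = (2.70805 − 0.69173×4.82831) / 0.30827 = -2.0497
z₀ = exp(-2.0497) = 0.1288 m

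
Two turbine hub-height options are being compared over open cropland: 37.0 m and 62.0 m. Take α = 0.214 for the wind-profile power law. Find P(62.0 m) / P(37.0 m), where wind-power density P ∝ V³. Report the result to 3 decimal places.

1.393

Speed ratio: V_B/V_A = (z_B/z_A)^α = (62.0/37.0)^0.214 = (1.6757)^0.214 = 1.11680
Power-density ratio: P_B/P_A = (V_B/V_A)³ = (1.11680)³ = 1.39293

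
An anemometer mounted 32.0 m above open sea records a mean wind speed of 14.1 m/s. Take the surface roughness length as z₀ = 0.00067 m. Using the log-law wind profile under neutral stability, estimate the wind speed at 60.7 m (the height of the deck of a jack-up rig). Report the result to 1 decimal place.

14.9 m/s

Log law: V(z) ∝ ln(z/z₀), so V₂/V₁ = ln(z₂/z₀) / ln(z₁/z₀).
ln(60.7/0.00067) = 11.4142, ln(32.0/0.00067) = 10.7740
V₂ = 14.1 × 11.4142/10.7740 = 14.1 × 1.0594 = 14.9378 m/s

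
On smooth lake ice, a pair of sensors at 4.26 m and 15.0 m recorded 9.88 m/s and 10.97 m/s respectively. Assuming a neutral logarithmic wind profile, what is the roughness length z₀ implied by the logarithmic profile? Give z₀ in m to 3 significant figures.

Log law: V(z) ∝ ln(z/z₀). With r = V₁/V₂ = 9.88/10.97 = 0.90064,
r · ln(z₂/z₀) = ln(z₁/z₀) ⇒ ln z₀ = (ln z₁ − r·ln z₂)/(1 − r)
ln z₀ = (1.44927 − 0.90064×2.70805) / 0.09936 = -9.9606
z₀ = exp(-9.9606) = 0.00004722 m

z₀ ≈ 0.0000472 m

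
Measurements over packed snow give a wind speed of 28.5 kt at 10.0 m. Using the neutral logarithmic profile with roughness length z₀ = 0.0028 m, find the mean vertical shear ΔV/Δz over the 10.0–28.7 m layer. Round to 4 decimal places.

0.1964 kt/m

Log law: V₂ = V₁ · ln(z₂/z₀)/ln(z₁/z₀) = 28.5 × 9.2350/8.1807 = 32.1730 kt
ΔV/Δz = (32.1730 − 28.5)/(28.7 − 10.0) = 3.6730/18.7000 = 0.19642 kt/m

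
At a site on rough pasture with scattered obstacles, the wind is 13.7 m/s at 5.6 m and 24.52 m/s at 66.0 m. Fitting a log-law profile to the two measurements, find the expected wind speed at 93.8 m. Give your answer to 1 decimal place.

26.1 m/s

Log law: V ∝ ln(z/z₀). From the pair, with r = V₁/V₂ = 0.55873,
ln z₀ = (ln z₁ − r·ln z₂)/(1 − r) = (1.7228 − 0.55873×4.1897)/0.44127 = -1.4007 → z₀ = 0.2464 m
V₃ = V₁ · ln(z₃/z₀)/ln(z₁/z₀) = 13.7 × 5.9419/3.1235 = 26.0618 m/s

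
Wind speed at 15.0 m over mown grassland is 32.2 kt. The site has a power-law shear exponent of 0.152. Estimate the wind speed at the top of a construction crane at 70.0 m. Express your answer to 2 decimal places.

Power-law profile: V₂ = V₁ · (z₂/z₁)^α
V₂ = 32.2 × (70.0/15.0)^0.152 = 32.2 × (4.6667)^0.152
    = 32.2 × 1.2638 = 40.6954 kt

40.70 kt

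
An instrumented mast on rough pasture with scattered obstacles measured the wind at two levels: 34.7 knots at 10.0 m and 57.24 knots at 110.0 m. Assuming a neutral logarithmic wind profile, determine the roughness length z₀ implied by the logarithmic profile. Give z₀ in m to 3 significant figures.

Log law: V(z) ∝ ln(z/z₀). With r = V₁/V₂ = 34.7/57.24 = 0.60622,
r · ln(z₂/z₀) = ln(z₁/z₀) ⇒ ln z₀ = (ln z₁ − r·ln z₂)/(1 − r)
ln z₀ = (2.30259 − 0.60622×4.70048) / 0.39378 = -1.3889
z₀ = exp(-1.3889) = 0.2493 m

z₀ ≈ 0.249 m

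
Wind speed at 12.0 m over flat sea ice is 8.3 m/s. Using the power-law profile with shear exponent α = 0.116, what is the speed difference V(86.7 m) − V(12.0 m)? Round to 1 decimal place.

2.1 m/s

Power law: V₂ = V₁ · (z₂/z₁)^α = 8.3 × (7.2250)^0.116 = 10.4401 m/s
ΔV = 10.4401 − 8.3 = 2.1401 m/s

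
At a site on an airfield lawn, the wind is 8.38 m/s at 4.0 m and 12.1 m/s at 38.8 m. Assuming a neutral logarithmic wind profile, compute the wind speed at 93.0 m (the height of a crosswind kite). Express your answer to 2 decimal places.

13.53 m/s

Log law: V ∝ ln(z/z₀). From the pair, with r = V₁/V₂ = 0.69256,
ln z₀ = (ln z₁ − r·ln z₂)/(1 − r) = (1.3863 − 0.69256×3.6584)/0.30744 = -3.7321 → z₀ = 0.02394 m
V₃ = V₁ · ln(z₃/z₀)/ln(z₁/z₀) = 8.38 × 8.2647/5.1184 = 13.5312 m/s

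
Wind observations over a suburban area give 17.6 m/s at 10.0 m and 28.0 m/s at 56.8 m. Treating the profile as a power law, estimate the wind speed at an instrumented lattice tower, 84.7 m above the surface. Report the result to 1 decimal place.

First find α: α = ln(V₂/V₁)/ln(z₂/z₁) = ln(28.0/17.6)/ln(56.8/10.0) = 0.46431/1.73695 = 0.2673
Extrapolate from 56.8 m to 84.7 m: V₃ = 28.0 × (84.7/56.8)^0.2673 = 28.0 × 1.1127 = 31.1563 m/s

31.2 m/s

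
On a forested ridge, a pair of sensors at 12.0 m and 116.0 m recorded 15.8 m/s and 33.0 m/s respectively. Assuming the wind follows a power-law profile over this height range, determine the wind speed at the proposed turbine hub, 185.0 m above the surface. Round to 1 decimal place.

First find α: α = ln(V₂/V₁)/ln(z₂/z₁) = ln(33.0/15.8)/ln(116.0/12.0) = 0.73650/2.26868 = 0.3246
Extrapolate from 116.0 m to 185.0 m: V₃ = 33.0 × (185.0/116.0)^0.3246 = 33.0 × 1.1636 = 38.3992 m/s

38.4 m/s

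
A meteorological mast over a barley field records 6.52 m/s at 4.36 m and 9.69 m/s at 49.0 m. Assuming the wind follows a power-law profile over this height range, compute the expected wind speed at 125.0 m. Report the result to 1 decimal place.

11.3 m/s

First find α: α = ln(V₂/V₁)/ln(z₂/z₁) = ln(9.69/6.52)/ln(49.0/4.36) = 0.39622/2.41935 = 0.1638
Extrapolate from 49.0 m to 125.0 m: V₃ = 9.69 × (125.0/49.0)^0.1638 = 9.69 × 1.1658 = 11.2962 m/s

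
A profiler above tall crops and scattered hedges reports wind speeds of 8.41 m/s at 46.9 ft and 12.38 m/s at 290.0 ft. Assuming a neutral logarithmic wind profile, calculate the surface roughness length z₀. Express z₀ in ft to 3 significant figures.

z₀ ≈ 0.989 ft

Log law: V(z) ∝ ln(z/z₀). With r = V₁/V₂ = 8.41/12.38 = 0.67932,
r · ln(z₂/z₀) = ln(z₁/z₀) ⇒ ln z₀ = (ln z₁ − r·ln z₂)/(1 − r)
ln z₀ = (3.84802 − 0.67932×5.66988) / 0.32068 = -0.0114
z₀ = exp(-0.0114) = 0.9887 ft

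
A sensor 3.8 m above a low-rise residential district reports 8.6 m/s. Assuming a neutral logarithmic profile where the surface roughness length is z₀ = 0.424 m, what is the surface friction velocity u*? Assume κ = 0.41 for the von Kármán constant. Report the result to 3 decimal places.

u* ≈ 1.608 m/s

Log law: V(z) = (u*/κ) · ln(z/z₀) ⇒ u* = κ · V / ln(z/z₀)
u* = 0.41 × 8.6 / ln(3.8/0.424) = 0.41 × 8.6 / 2.1930
   = 3.5260 / 2.1930 = 1.6078 m/s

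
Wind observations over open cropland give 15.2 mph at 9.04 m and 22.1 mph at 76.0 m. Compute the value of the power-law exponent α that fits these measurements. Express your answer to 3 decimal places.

Power law: V₂/V₁ = (z₂/z₁)^α ⇒ α = ln(V₂/V₁) / ln(z₂/z₁)
α = ln(22.1/15.2) / ln(76.0/9.04) = ln(1.4539) / ln(8.4071)
  = 0.37428 / 2.12907 = 0.17580

α ≈ 0.176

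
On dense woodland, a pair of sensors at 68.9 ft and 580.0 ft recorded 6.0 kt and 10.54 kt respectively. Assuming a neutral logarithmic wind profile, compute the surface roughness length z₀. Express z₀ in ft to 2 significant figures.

z₀ ≈ 4.1 ft

Log law: V(z) ∝ ln(z/z₀). With r = V₁/V₂ = 6.0/10.54 = 0.56926,
r · ln(z₂/z₀) = ln(z₁/z₀) ⇒ ln z₀ = (ln z₁ − r·ln z₂)/(1 − r)
ln z₀ = (4.23266 − 0.56926×6.36303) / 0.43074 = 1.4172
z₀ = exp(1.4172) = 4.125 ft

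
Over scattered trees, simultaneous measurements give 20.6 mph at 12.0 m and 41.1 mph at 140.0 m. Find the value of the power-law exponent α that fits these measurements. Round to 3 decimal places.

Power law: V₂/V₁ = (z₂/z₁)^α ⇒ α = ln(V₂/V₁) / ln(z₂/z₁)
α = ln(41.1/20.6) / ln(140.0/12.0) = ln(1.9951) / ln(11.6667)
  = 0.69072 / 2.45674 = 0.28115

α ≈ 0.281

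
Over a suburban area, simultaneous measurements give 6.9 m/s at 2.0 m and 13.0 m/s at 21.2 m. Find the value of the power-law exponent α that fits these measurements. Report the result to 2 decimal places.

α ≈ 0.27

Power law: V₂/V₁ = (z₂/z₁)^α ⇒ α = ln(V₂/V₁) / ln(z₂/z₁)
α = ln(13.0/6.9) / ln(21.2/2.0) = ln(1.8841) / ln(10.6000)
  = 0.63343 / 2.36085 = 0.26830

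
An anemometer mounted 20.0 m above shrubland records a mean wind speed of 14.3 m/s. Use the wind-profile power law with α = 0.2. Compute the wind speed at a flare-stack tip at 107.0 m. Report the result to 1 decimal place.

Power-law profile: V₂ = V₁ · (z₂/z₁)^α
V₂ = 14.3 × (107.0/20.0)^0.2 = 14.3 × (5.3500)^0.2
    = 14.3 × 1.3985 = 19.9989 m/s

20.0 m/s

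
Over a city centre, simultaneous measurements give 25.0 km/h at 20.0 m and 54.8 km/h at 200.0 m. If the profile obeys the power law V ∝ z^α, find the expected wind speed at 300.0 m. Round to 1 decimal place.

First find α: α = ln(V₂/V₁)/ln(z₂/z₁) = ln(54.8/25.0)/ln(200.0/20.0) = 0.78481/2.30259 = 0.3408
Extrapolate from 200.0 m to 300.0 m: V₃ = 54.8 × (300.0/200.0)^0.3408 = 54.8 × 1.1482 = 62.9216 km/h

62.9 km/h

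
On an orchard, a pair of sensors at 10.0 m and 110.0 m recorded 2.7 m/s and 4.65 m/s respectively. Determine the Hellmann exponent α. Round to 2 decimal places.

α ≈ 0.23

Power law: V₂/V₁ = (z₂/z₁)^α ⇒ α = ln(V₂/V₁) / ln(z₂/z₁)
α = ln(4.65/2.7) / ln(110.0/10.0) = ln(1.7222) / ln(11.0000)
  = 0.54362 / 2.39790 = 0.22671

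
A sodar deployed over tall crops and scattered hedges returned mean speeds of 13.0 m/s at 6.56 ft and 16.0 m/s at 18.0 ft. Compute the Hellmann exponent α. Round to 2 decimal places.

α ≈ 0.21

Power law: V₂/V₁ = (z₂/z₁)^α ⇒ α = ln(V₂/V₁) / ln(z₂/z₁)
α = ln(16.0/13.0) / ln(18.0/6.56) = ln(1.2308) / ln(2.7439)
  = 0.20764 / 1.00938 = 0.20571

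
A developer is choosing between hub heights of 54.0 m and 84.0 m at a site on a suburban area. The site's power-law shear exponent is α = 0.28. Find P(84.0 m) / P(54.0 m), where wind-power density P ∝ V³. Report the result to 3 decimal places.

Speed ratio: V_B/V_A = (z_B/z_A)^α = (84.0/54.0)^0.28 = (1.5556)^0.28 = 1.13169
Power-density ratio: P_B/P_A = (V_B/V_A)³ = (1.13169)³ = 1.44939

1.449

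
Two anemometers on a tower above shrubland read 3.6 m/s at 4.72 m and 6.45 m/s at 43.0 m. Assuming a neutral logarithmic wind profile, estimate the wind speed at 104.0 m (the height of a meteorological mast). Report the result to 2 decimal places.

Log law: V ∝ ln(z/z₀). From the pair, with r = V₁/V₂ = 0.55814,
ln z₀ = (ln z₁ − r·ln z₂)/(1 − r) = (1.5518 − 0.55814×3.7612)/0.44186 = -1.2390 → z₀ = 0.2897 m
V₃ = V₁ · ln(z₃/z₀)/ln(z₁/z₀) = 3.6 × 5.8834/2.7908 = 7.5893 m/s

7.59 m/s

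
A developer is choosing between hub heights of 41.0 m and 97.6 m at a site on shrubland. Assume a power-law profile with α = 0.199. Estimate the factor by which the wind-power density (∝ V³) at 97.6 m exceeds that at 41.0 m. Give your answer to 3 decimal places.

Speed ratio: V_B/V_A = (z_B/z_A)^α = (97.6/41.0)^0.199 = (2.3805)^0.199 = 1.18838
Power-density ratio: P_B/P_A = (V_B/V_A)³ = (1.18838)³ = 1.67830

1.678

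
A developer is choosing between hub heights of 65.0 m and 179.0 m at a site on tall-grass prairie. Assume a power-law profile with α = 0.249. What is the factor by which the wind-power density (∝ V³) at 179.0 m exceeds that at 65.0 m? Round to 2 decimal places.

Speed ratio: V_B/V_A = (z_B/z_A)^α = (179.0/65.0)^0.249 = (2.7538)^0.249 = 1.28690
Power-density ratio: P_B/P_A = (V_B/V_A)³ = (1.28690)³ = 2.13125

2.13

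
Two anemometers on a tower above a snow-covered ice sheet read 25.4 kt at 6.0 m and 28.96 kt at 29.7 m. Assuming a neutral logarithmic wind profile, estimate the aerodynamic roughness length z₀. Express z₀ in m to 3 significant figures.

z₀ ≈ 0.0000664 m

Log law: V(z) ∝ ln(z/z₀). With r = V₁/V₂ = 25.4/28.96 = 0.87707,
r · ln(z₂/z₀) = ln(z₁/z₀) ⇒ ln z₀ = (ln z₁ − r·ln z₂)/(1 − r)
ln z₀ = (1.79176 − 0.87707×3.39115) / 0.12293 = -9.6196
z₀ = exp(-9.6196) = 0.00006641 m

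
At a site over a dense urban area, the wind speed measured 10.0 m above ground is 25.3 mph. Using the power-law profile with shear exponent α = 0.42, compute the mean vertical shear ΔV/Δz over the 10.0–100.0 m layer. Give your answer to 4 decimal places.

Power law: V₂ = V₁ · (z₂/z₁)^α = 25.3 × (10.0000)^0.42 = 66.5458 mph
ΔV/Δz = (66.5458 − 25.3)/(100.0 − 10.0) = 41.2458/90.0000 = 0.45829 mph/m

0.4583 mph/m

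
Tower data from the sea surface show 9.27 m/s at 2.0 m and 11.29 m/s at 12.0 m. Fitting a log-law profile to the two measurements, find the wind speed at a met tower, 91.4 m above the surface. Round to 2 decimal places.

13.58 m/s

Log law: V ∝ ln(z/z₀). From the pair, with r = V₁/V₂ = 0.82108,
ln z₀ = (ln z₁ − r·ln z₂)/(1 − r) = (0.6931 − 0.82108×2.4849)/0.17892 = -7.5294 → z₀ = 0.0005370 m
V₃ = V₁ · ln(z₃/z₀)/ln(z₁/z₀) = 9.27 × 12.0447/8.2226 = 13.5790 m/s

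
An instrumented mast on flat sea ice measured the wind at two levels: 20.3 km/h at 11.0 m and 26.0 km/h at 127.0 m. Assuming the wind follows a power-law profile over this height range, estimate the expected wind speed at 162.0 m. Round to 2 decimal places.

First find α: α = ln(V₂/V₁)/ln(z₂/z₁) = ln(26.0/20.3)/ln(127.0/11.0) = 0.24748/2.44629 = 0.1012
Extrapolate from 127.0 m to 162.0 m: V₃ = 26.0 × (162.0/127.0)^0.1012 = 26.0 × 1.0249 = 26.6482 km/h

26.65 km/h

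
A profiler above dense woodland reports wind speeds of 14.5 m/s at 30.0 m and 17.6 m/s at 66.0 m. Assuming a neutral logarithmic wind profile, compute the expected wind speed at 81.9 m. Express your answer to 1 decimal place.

18.4 m/s

Log law: V ∝ ln(z/z₀). From the pair, with r = V₁/V₂ = 0.82386,
ln z₀ = (ln z₁ − r·ln z₂)/(1 − r) = (3.4012 − 0.82386×4.1897)/0.17614 = -0.2867 → z₀ = 0.7507 m
V₃ = V₁ · ln(z₃/z₀)/ln(z₁/z₀) = 14.5 × 4.6922/3.6879 = 18.4486 m/s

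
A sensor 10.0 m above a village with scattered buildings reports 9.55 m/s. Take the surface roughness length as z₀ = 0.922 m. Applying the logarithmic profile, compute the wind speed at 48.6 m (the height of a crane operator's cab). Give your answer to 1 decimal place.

Log law: V(z) ∝ ln(z/z₀), so V₂/V₁ = ln(z₂/z₀) / ln(z₁/z₀).
ln(48.6/0.922) = 3.9648, ln(10.0/0.922) = 2.3838
V₂ = 9.55 × 3.9648/2.3838 = 9.55 × 1.6632 = 15.8840 m/s

15.9 m/s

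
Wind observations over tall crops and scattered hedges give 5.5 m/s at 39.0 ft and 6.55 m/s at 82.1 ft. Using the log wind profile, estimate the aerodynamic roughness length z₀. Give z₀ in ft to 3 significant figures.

Log law: V(z) ∝ ln(z/z₀). With r = V₁/V₂ = 5.5/6.55 = 0.83969,
r · ln(z₂/z₀) = ln(z₁/z₀) ⇒ ln z₀ = (ln z₁ − r·ln z₂)/(1 − r)
ln z₀ = (3.66356 − 0.83969×4.40794) / 0.16031 = -0.2356
z₀ = exp(-0.2356) = 0.7901 ft

z₀ ≈ 0.790 ft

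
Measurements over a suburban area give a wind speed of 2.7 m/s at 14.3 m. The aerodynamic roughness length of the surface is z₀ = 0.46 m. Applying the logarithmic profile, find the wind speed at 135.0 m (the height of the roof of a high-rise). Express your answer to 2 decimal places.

4.46 m/s

Log law: V(z) ∝ ln(z/z₀), so V₂/V₁ = ln(z₂/z₀) / ln(z₁/z₀).
ln(135.0/0.46) = 5.6818, ln(14.3/0.46) = 3.4368
V₂ = 2.7 × 5.6818/3.4368 = 2.7 × 1.6532 = 4.4637 m/s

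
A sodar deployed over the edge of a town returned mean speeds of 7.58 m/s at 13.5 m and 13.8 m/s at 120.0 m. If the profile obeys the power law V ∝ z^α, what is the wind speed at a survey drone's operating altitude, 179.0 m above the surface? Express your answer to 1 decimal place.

First find α: α = ln(V₂/V₁)/ln(z₂/z₁) = ln(13.8/7.58)/ln(120.0/13.5) = 0.59916/2.18480 = 0.2742
Extrapolate from 120.0 m to 179.0 m: V₃ = 13.8 × (179.0/120.0)^0.2742 = 13.8 × 1.1159 = 15.3995 m/s

15.4 m/s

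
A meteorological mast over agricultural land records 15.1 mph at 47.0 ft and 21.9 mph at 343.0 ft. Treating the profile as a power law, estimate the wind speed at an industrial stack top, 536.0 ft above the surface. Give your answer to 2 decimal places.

First find α: α = ln(V₂/V₁)/ln(z₂/z₁) = ln(21.9/15.1)/ln(343.0/47.0) = 0.37179/1.98758 = 0.1871
Extrapolate from 343.0 ft to 536.0 ft: V₃ = 21.9 × (536.0/343.0)^0.1871 = 21.9 × 1.0871 = 23.8072 mph

23.81 mph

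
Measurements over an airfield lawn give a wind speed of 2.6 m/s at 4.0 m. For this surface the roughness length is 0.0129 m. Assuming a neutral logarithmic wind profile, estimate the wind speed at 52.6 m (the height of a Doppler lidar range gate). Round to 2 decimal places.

3.77 m/s

Log law: V(z) ∝ ln(z/z₀), so V₂/V₁ = ln(z₂/z₀) / ln(z₁/z₀).
ln(52.6/0.0129) = 8.3132, ln(4.0/0.0129) = 5.7368
V₂ = 2.6 × 8.3132/5.7368 = 2.6 × 1.4491 = 3.7677 m/s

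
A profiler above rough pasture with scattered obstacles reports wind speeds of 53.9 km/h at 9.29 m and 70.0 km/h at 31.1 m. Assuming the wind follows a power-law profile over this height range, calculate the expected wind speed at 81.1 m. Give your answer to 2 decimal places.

86.13 km/h

First find α: α = ln(V₂/V₁)/ln(z₂/z₁) = ln(70.0/53.9)/ln(31.1/9.29) = 0.26136/1.20827 = 0.2163
Extrapolate from 31.1 m to 81.1 m: V₃ = 70.0 × (81.1/31.1)^0.2163 = 70.0 × 1.2304 = 86.1273 km/h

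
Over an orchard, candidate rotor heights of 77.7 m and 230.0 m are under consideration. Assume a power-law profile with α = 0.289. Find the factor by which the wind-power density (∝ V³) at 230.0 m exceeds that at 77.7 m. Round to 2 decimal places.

2.56

Speed ratio: V_B/V_A = (z_B/z_A)^α = (230.0/77.7)^0.289 = (2.9601)^0.289 = 1.36838
Power-density ratio: P_B/P_A = (V_B/V_A)³ = (1.36838)³ = 2.56226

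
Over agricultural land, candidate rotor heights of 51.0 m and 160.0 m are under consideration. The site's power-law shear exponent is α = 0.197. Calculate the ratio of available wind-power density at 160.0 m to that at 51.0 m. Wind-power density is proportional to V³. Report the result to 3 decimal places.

1.965

Speed ratio: V_B/V_A = (z_B/z_A)^α = (160.0/51.0)^0.197 = (3.1373)^0.197 = 1.25262
Power-density ratio: P_B/P_A = (V_B/V_A)³ = (1.25262)³ = 1.96545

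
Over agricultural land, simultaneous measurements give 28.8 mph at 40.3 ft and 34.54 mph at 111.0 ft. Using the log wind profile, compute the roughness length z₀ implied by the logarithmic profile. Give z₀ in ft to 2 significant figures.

z₀ ≈ 0.25 ft

Log law: V(z) ∝ ln(z/z₀). With r = V₁/V₂ = 28.8/34.54 = 0.83382,
r · ln(z₂/z₀) = ln(z₁/z₀) ⇒ ln z₀ = (ln z₁ − r·ln z₂)/(1 − r)
ln z₀ = (3.69635 − 0.83382×4.70953) / 0.16618 = -1.3872
z₀ = exp(-1.3872) = 0.2498 ft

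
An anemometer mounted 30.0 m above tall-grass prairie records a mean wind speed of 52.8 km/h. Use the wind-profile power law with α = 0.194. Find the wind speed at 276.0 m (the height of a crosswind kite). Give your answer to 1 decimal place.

81.2 km/h

Power-law profile: V₂ = V₁ · (z₂/z₁)^α
V₂ = 52.8 × (276.0/30.0)^0.194 = 52.8 × (9.2000)^0.194
    = 52.8 × 1.5381 = 81.2099 km/h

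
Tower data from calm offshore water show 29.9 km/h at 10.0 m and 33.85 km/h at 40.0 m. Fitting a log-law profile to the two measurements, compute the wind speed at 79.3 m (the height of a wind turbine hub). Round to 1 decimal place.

Log law: V ∝ ln(z/z₀). From the pair, with r = V₁/V₂ = 0.88331,
ln z₀ = (ln z₁ − r·ln z₂)/(1 − r) = (2.3026 − 0.88331×3.6889)/0.11669 = -8.1911 → z₀ = 0.0002771 m
V₃ = V₁ · ln(z₃/z₀)/ln(z₁/z₀) = 29.9 × 12.5644/10.4937 = 35.8000 km/h

35.8 km/h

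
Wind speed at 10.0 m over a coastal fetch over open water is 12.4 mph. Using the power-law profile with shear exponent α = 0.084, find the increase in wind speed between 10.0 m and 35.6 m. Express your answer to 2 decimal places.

Power law: V₂ = V₁ · (z₂/z₁)^α = 12.4 × (3.5600)^0.084 = 13.7957 mph
ΔV = 13.7957 − 12.4 = 1.3957 mph

1.40 mph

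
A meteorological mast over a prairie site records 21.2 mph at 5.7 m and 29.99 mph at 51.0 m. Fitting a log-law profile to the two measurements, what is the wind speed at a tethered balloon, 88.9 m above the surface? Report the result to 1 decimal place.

Log law: V ∝ ln(z/z₀). From the pair, with r = V₁/V₂ = 0.70690,
ln z₀ = (ln z₁ − r·ln z₂)/(1 − r) = (1.7405 − 0.70690×3.9318)/0.29310 = -3.5447 → z₀ = 0.02888 m
V₃ = V₁ · ln(z₃/z₀)/ln(z₁/z₀) = 21.2 × 8.0322/5.2852 = 32.2190 mph

32.2 mph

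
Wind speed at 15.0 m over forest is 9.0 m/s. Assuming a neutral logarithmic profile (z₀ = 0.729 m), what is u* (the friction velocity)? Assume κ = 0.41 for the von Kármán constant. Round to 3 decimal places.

Log law: V(z) = (u*/κ) · ln(z/z₀) ⇒ u* = κ · V / ln(z/z₀)
u* = 0.41 × 9.0 / ln(15.0/0.729) = 0.41 × 9.0 / 3.0241
   = 3.6900 / 3.0241 = 1.2202 m/s

u* ≈ 1.220 m/s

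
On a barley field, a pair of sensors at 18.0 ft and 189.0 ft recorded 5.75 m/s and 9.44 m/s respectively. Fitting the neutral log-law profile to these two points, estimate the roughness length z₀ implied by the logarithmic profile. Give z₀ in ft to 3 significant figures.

Log law: V(z) ∝ ln(z/z₀). With r = V₁/V₂ = 5.75/9.44 = 0.60911,
r · ln(z₂/z₀) = ln(z₁/z₀) ⇒ ln z₀ = (ln z₁ − r·ln z₂)/(1 − r)
ln z₀ = (2.89037 − 0.60911×5.24175) / 0.39089 = -0.7737
z₀ = exp(-0.7737) = 0.4613 ft

z₀ ≈ 0.461 ft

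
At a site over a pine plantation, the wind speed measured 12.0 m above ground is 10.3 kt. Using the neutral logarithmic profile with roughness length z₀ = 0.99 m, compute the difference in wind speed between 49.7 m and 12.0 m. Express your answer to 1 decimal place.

5.9 kt

Log law: V₂ = V₁ · ln(z₂/z₀)/ln(z₁/z₀) = 10.3 × 3.9161/2.4950 = 16.1668 kt
ΔV = 16.1668 − 10.3 = 5.8668 kt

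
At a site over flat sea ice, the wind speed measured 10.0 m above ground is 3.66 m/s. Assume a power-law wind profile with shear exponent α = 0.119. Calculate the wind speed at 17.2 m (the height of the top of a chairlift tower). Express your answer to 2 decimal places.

Power-law profile: V₂ = V₁ · (z₂/z₁)^α
V₂ = 3.66 × (17.2/10.0)^0.119 = 3.66 × (1.7200)^0.119
    = 3.66 × 1.0667 = 3.9040 m/s

3.90 m/s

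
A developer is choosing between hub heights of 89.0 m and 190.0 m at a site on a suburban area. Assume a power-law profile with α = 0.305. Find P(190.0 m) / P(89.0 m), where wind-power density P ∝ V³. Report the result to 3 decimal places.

2.002

Speed ratio: V_B/V_A = (z_B/z_A)^α = (190.0/89.0)^0.305 = (2.1348)^0.305 = 1.26025
Power-density ratio: P_B/P_A = (V_B/V_A)³ = (1.26025)³ = 2.00156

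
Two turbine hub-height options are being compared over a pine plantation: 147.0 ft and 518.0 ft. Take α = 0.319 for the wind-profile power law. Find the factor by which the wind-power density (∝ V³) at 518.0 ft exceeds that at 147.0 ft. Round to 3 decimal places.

Speed ratio: V_B/V_A = (z_B/z_A)^α = (518.0/147.0)^0.319 = (3.5238)^0.319 = 1.49450
Power-density ratio: P_B/P_A = (V_B/V_A)³ = (1.49450)³ = 3.33804

3.338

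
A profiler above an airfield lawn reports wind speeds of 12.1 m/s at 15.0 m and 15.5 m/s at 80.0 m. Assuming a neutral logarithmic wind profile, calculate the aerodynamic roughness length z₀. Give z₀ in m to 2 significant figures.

Log law: V(z) ∝ ln(z/z₀). With r = V₁/V₂ = 12.1/15.5 = 0.78065,
r · ln(z₂/z₀) = ln(z₁/z₀) ⇒ ln z₀ = (ln z₁ − r·ln z₂)/(1 − r)
ln z₀ = (2.70805 − 0.78065×4.38203) / 0.21935 = -3.2493
z₀ = exp(-3.2493) = 0.03880 m

z₀ ≈ 0.039 m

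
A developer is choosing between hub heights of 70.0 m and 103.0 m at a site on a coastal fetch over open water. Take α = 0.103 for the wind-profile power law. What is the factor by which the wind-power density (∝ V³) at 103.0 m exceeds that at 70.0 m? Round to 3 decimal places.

1.127

Speed ratio: V_B/V_A = (z_B/z_A)^α = (103.0/70.0)^0.103 = (1.4714)^0.103 = 1.04058
Power-density ratio: P_B/P_A = (V_B/V_A)³ = (1.04058)³ = 1.12676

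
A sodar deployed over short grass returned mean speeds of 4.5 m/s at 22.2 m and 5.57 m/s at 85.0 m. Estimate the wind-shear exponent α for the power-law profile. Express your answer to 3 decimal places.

Power law: V₂/V₁ = (z₂/z₁)^α ⇒ α = ln(V₂/V₁) / ln(z₂/z₁)
α = ln(5.57/4.5) / ln(85.0/22.2) = ln(1.2378) / ln(3.8288)
  = 0.21332 / 1.34256 = 0.15889

α ≈ 0.159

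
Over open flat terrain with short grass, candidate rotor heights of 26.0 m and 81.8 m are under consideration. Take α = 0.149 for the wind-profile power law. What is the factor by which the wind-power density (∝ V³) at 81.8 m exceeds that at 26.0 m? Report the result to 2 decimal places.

Speed ratio: V_B/V_A = (z_B/z_A)^α = (81.8/26.0)^0.149 = (3.1462)^0.149 = 1.18623
Power-density ratio: P_B/P_A = (V_B/V_A)³ = (1.18623)³ = 1.66920

1.67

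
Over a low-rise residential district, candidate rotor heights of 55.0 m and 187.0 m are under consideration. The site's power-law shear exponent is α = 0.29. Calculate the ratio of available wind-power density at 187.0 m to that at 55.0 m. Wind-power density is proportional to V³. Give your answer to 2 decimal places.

2.90

Speed ratio: V_B/V_A = (z_B/z_A)^α = (187.0/55.0)^0.29 = (3.4000)^0.29 = 1.42603
Power-density ratio: P_B/P_A = (V_B/V_A)³ = (1.42603)³ = 2.89992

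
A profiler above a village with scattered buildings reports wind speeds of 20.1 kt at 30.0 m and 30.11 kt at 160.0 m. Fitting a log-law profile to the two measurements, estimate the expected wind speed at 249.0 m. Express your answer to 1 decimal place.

Log law: V ∝ ln(z/z₀). From the pair, with r = V₁/V₂ = 0.66755,
ln z₀ = (ln z₁ − r·ln z₂)/(1 − r) = (3.4012 − 0.66755×5.0752)/0.33245 = 0.0399 → z₀ = 1.041 m
V₃ = V₁ · ln(z₃/z₀)/ln(z₁/z₀) = 20.1 × 5.4776/3.3613 = 32.7547 kt

32.8 kt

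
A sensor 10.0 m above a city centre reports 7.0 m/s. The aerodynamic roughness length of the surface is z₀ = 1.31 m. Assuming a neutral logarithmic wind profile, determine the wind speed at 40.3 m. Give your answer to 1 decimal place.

11.8 m/s

Log law: V(z) ∝ ln(z/z₀), so V₂/V₁ = ln(z₂/z₀) / ln(z₁/z₀).
ln(40.3/1.31) = 3.4263, ln(10.0/1.31) = 2.0326
V₂ = 7.0 × 3.4263/2.0326 = 7.0 × 1.6857 = 11.8000 m/s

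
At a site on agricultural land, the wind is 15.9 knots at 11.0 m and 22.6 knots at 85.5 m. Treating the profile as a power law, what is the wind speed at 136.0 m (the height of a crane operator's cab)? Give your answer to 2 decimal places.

24.47 knots

First find α: α = ln(V₂/V₁)/ln(z₂/z₁) = ln(22.6/15.9)/ln(85.5/11.0) = 0.35163/2.05062 = 0.1715
Extrapolate from 85.5 m to 136.0 m: V₃ = 22.6 × (136.0/85.5)^0.1715 = 22.6 × 1.0828 = 24.4722 knots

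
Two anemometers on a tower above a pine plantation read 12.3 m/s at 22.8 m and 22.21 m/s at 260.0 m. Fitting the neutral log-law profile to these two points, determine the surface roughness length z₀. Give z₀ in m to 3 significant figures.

z₀ ≈ 1.11 m

Log law: V(z) ∝ ln(z/z₀). With r = V₁/V₂ = 12.3/22.21 = 0.55380,
r · ln(z₂/z₀) = ln(z₁/z₀) ⇒ ln z₀ = (ln z₁ − r·ln z₂)/(1 − r)
ln z₀ = (3.12676 − 0.55380×5.56068) / 0.44620 = 0.1058
z₀ = exp(0.1058) = 1.112 m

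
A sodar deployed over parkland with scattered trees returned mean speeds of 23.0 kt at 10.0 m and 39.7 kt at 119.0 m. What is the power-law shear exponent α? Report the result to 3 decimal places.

Power law: V₂/V₁ = (z₂/z₁)^α ⇒ α = ln(V₂/V₁) / ln(z₂/z₁)
α = ln(39.7/23.0) / ln(119.0/10.0) = ln(1.7261) / ln(11.9000)
  = 0.54586 / 2.47654 = 0.22041

α ≈ 0.220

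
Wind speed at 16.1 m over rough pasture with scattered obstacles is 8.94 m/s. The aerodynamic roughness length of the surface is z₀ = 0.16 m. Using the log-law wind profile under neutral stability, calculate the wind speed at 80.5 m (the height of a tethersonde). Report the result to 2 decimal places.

Log law: V(z) ∝ ln(z/z₀), so V₂/V₁ = ln(z₂/z₀) / ln(z₁/z₀).
ln(80.5/0.16) = 6.2208, ln(16.1/0.16) = 4.6114
V₂ = 8.94 × 6.2208/4.6114 = 8.94 × 1.3490 = 12.0602 m/s

12.06 m/s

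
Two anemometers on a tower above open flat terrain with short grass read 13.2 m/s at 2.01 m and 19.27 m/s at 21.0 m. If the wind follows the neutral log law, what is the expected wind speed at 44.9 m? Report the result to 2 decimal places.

21.24 m/s

Log law: V ∝ ln(z/z₀). From the pair, with r = V₁/V₂ = 0.68500,
ln z₀ = (ln z₁ − r·ln z₂)/(1 − r) = (0.6981 − 0.68500×3.0445)/0.31500 = -4.4044 → z₀ = 0.01222 m
V₃ = V₁ · ln(z₃/z₀)/ln(z₁/z₀) = 13.2 × 8.2088/5.1025 = 21.2359 m/s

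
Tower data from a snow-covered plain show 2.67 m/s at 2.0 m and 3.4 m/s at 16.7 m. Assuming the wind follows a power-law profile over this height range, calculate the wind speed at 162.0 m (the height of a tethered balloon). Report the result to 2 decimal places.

4.40 m/s

First find α: α = ln(V₂/V₁)/ln(z₂/z₁) = ln(3.4/2.67)/ln(16.7/2.0) = 0.24170/2.12226 = 0.1139
Extrapolate from 16.7 m to 162.0 m: V₃ = 3.4 × (162.0/16.7)^0.1139 = 3.4 × 1.2953 = 4.4041 m/s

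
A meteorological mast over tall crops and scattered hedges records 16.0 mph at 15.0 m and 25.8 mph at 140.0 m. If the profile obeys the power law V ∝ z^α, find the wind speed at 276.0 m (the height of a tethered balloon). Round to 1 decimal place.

First find α: α = ln(V₂/V₁)/ln(z₂/z₁) = ln(25.8/16.0)/ln(140.0/15.0) = 0.47779/2.23359 = 0.2139
Extrapolate from 140.0 m to 276.0 m: V₃ = 25.8 × (276.0/140.0)^0.2139 = 25.8 × 1.1563 = 29.8316 mph

29.8 mph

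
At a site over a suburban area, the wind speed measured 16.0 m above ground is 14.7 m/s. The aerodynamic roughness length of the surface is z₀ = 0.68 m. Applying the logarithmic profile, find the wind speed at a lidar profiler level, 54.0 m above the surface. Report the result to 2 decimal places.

20.36 m/s

Log law: V(z) ∝ ln(z/z₀), so V₂/V₁ = ln(z₂/z₀) / ln(z₁/z₀).
ln(54.0/0.68) = 4.3746, ln(16.0/0.68) = 3.1583
V₂ = 14.7 × 4.3746/3.1583 = 14.7 × 1.3851 = 20.3617 m/s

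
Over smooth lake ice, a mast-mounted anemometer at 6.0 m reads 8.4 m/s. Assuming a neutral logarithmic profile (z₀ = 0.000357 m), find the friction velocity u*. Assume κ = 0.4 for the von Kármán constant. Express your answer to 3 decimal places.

u* ≈ 0.345 m/s

Log law: V(z) = (u*/κ) · ln(z/z₀) ⇒ u* = κ · V / ln(z/z₀)
u* = 0.4 × 8.4 / ln(6.0/0.000357) = 0.4 × 8.4 / 9.7295
   = 3.3600 / 9.7295 = 0.3453 m/s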